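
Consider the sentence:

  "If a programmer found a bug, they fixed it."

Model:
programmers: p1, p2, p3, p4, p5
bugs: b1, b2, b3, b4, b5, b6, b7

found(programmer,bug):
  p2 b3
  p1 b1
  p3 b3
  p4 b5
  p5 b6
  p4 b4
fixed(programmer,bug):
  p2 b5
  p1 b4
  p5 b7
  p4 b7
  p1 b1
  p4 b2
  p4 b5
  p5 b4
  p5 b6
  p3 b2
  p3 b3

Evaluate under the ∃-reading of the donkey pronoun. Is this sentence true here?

False

"it" takes "a bug" as antecedent — a donkey pronoun bound across the clause boundary.
Weak reading: every programmer p with some found-bug has at least one found-bug b such that fixed(p,b).
Per programmer: p1:✓  p2:✗  p3:✓  p4:✓  p5:✓
p2 has no witness among its found-bugs.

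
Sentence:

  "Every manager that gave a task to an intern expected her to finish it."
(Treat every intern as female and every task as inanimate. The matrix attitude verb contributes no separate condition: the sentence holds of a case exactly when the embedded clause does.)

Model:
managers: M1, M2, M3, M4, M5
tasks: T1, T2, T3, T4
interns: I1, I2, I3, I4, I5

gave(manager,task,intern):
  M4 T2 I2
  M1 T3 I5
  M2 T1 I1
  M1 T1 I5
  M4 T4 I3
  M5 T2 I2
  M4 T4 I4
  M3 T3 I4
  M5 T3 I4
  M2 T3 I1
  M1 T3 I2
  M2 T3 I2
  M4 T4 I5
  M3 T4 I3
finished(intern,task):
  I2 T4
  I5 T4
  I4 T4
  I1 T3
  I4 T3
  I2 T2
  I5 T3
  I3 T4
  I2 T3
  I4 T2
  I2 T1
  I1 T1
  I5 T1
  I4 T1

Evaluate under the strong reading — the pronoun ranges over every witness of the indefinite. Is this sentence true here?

"her" takes "an intern" as antecedent and "it" takes "a task"; both are donkey pronouns co-varying with the restrictor.
Strong reading: for every (m,t,i) with gave(m,t,i), finished(i,t).
Restrictor triples: (M1,T1,I5)→finished(I5,T1) ✓  (M1,T3,I2)→finished(I2,T3) ✓  (M1,T3,I5)→finished(I5,T3) ✓  (M2,T1,I1)→finished(I1,T1) ✓  (M2,T3,I1)→finished(I1,T3) ✓  (M2,T3,I2)→finished(I2,T3) ✓  (M3,T3,I4)→finished(I4,T3) ✓  (M3,T4,I3)→finished(I3,T4) ✓  (M4,T2,I2)→finished(I2,T2) ✓  (M4,T4,I3)→finished(I3,T4) ✓  (M4,T4,I4)→finished(I4,T4) ✓  (M4,T4,I5)→finished(I5,T4) ✓  (M5,T2,I2)→finished(I2,T2) ✓  (M5,T3,I4)→finished(I4,T3) ✓
Every restrictor triple satisfies the scope.

True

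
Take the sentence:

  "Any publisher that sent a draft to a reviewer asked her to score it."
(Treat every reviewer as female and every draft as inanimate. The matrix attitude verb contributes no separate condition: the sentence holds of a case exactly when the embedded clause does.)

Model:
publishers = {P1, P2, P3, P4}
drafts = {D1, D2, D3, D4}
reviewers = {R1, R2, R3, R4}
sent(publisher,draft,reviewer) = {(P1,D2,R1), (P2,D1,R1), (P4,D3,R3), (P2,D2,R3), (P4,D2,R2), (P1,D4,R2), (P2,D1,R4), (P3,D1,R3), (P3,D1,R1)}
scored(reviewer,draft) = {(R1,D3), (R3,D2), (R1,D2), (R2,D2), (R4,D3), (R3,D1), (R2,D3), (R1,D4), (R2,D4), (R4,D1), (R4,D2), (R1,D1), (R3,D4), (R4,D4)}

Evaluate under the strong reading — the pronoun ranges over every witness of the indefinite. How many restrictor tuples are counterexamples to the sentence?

1

"her" takes "a reviewer" as antecedent and "it" takes "a draft"; both are donkey pronouns co-varying with the restrictor.
Strong reading: for every (p,d,r) with sent(p,d,r), scored(r,d).
Restrictor triples: (P1,D2,R1)→scored(R1,D2) ✓  (P1,D4,R2)→scored(R2,D4) ✓  (P2,D1,R1)→scored(R1,D1) ✓  (P2,D1,R4)→scored(R4,D1) ✓  (P2,D2,R3)→scored(R3,D2) ✓  (P3,D1,R1)→scored(R1,D1) ✓  (P3,D1,R3)→scored(R3,D1) ✓  (P4,D2,R2)→scored(R2,D2) ✓  (P4,D3,R3)→scored(R3,D3) ✗
Counterexamples (restrictor triples failing the scope): 1.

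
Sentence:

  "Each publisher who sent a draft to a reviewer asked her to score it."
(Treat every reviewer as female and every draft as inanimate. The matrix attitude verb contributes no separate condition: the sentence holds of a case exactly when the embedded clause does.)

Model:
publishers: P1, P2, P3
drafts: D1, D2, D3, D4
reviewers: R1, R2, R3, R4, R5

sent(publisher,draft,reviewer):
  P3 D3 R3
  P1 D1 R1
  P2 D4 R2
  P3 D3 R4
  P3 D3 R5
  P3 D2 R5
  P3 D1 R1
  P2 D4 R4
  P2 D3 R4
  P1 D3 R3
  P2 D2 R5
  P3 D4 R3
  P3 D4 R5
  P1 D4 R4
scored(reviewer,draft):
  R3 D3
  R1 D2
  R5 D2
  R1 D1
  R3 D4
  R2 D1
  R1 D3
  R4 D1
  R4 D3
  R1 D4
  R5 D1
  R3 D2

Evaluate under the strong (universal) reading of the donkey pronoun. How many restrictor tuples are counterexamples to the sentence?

5

"her" takes "a reviewer" as antecedent and "it" takes "a draft"; both are donkey pronouns co-varying with the restrictor.
Strong reading: for every (p,d,r) with sent(p,d,r), scored(r,d).
Restrictor triples: (P1,D1,R1)→scored(R1,D1) ✓  (P1,D3,R3)→scored(R3,D3) ✓  (P1,D4,R4)→scored(R4,D4) ✗  (P2,D2,R5)→scored(R5,D2) ✓  (P2,D3,R4)→scored(R4,D3) ✓  (P2,D4,R2)→scored(R2,D4) ✗  (P2,D4,R4)→scored(R4,D4) ✗  (P3,D1,R1)→scored(R1,D1) ✓  (P3,D2,R5)→scored(R5,D2) ✓  (P3,D3,R3)→scored(R3,D3) ✓  (P3,D3,R4)→scored(R4,D3) ✓  (P3,D3,R5)→scored(R5,D3) ✗  (P3,D4,R3)→scored(R3,D4) ✓  (P3,D4,R5)→scored(R5,D4) ✗
Counterexamples (restrictor triples failing the scope): 5.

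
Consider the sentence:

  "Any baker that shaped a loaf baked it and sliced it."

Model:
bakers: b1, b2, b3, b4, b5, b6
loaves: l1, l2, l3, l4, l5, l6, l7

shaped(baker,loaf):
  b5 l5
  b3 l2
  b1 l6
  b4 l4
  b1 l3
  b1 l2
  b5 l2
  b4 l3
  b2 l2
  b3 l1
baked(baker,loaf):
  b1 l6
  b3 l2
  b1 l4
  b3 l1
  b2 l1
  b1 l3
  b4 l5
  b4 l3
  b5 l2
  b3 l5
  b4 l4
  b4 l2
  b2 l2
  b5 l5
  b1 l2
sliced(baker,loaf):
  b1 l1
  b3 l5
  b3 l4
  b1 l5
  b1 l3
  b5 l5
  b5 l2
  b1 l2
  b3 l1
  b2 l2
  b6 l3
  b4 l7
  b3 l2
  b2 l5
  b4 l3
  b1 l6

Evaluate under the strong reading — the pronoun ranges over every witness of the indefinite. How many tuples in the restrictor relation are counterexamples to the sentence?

"it" takes "a loaf" as antecedent — a donkey pronoun bound across the clause boundary.
Strong reading: for every (b,l) with shaped(b,l), baked(b,l) ∧ sliced(b,l).
Restrictor pairs: (b1,l2) ✓  (b1,l3) ✓  (b1,l6) ✓  (b2,l2) ✓  (b3,l1) ✓  (b3,l2) ✓  (b4,l3) ✓  (b4,l4) ✗  (b5,l2) ✓  (b5,l5) ✓
Counterexamples (restrictor pairs failing the scope): 1.

1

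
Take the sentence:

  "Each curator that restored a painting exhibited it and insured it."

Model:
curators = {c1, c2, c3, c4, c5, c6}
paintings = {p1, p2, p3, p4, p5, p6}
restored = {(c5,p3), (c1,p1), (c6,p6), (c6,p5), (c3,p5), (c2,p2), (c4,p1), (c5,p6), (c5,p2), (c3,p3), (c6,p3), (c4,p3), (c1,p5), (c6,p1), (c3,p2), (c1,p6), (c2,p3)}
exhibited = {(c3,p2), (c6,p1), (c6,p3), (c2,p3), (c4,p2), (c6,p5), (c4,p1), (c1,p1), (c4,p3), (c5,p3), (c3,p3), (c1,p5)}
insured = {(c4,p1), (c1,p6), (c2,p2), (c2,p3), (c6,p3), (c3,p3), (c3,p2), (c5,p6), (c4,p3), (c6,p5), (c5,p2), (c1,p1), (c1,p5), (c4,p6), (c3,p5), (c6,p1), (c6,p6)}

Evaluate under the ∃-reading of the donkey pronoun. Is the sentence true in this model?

"it" takes "a painting" as antecedent — a donkey pronoun bound across the clause boundary.
Weak reading: every curator c with some restored-painting has at least one restored-painting p such that exhibited(c,p) ∧ insured(c,p).
Per curator: c1:✓  c2:✓  c3:✓  c4:✓  c5:✗  c6:✓
c5 has no witness among its restored-paintings.

False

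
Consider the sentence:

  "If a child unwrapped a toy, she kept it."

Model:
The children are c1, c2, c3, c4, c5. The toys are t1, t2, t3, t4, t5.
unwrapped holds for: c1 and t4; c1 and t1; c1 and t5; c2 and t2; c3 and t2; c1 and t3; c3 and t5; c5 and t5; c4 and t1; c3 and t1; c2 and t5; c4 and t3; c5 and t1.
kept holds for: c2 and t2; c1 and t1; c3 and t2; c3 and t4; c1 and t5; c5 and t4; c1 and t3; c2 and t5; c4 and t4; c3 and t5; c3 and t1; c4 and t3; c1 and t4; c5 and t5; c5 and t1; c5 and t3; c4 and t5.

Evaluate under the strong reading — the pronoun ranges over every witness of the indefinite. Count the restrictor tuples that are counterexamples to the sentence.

1

"it" takes "a toy" as antecedent — a donkey pronoun bound across the clause boundary.
Strong reading: for every (c,t) with unwrapped(c,t), kept(c,t).
Restrictor pairs: (c1,t1) ✓  (c1,t3) ✓  (c1,t4) ✓  (c1,t5) ✓  (c2,t2) ✓  (c2,t5) ✓  (c3,t1) ✓  (c3,t2) ✓  (c3,t5) ✓  (c4,t1) ✗  (c4,t3) ✓  (c5,t1) ✓  (c5,t5) ✓
Counterexamples (restrictor pairs failing the scope): 1.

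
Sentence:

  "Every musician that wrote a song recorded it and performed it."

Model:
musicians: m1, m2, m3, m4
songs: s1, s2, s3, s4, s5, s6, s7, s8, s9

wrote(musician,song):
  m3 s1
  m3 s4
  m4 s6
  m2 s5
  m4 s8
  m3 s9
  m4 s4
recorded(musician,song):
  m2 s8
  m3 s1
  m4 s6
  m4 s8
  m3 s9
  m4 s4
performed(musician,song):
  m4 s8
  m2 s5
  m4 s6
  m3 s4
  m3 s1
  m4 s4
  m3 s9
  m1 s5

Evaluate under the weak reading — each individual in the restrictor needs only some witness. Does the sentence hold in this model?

False

"it" takes "a song" as antecedent — a donkey pronoun bound across the clause boundary.
Weak reading: every musician m with some wrote-song has at least one wrote-song s such that recorded(m,s) ∧ performed(m,s).
Per musician: m2:✗  m3:✓  m4:✓
m2 has no witness among its wrote-songs.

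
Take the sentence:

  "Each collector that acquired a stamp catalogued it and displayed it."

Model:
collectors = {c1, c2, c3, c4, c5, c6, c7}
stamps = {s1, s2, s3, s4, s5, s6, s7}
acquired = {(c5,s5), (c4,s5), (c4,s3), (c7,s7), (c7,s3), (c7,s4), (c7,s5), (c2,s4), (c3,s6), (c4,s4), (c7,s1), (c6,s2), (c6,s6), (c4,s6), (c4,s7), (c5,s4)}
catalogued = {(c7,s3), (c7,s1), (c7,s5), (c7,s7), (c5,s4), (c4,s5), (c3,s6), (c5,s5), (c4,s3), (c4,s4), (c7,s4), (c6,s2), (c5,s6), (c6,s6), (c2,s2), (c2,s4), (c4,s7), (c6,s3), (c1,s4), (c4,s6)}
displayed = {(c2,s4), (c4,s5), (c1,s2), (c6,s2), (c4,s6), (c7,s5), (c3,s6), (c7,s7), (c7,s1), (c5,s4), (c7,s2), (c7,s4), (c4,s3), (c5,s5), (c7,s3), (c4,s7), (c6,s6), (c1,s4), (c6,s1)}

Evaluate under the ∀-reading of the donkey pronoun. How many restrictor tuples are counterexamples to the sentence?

1

"it" takes "a stamp" as antecedent — a donkey pronoun bound across the clause boundary.
Strong reading: for every (c,s) with acquired(c,s), catalogued(c,s) ∧ displayed(c,s).
Restrictor pairs: (c2,s4) ✓  (c3,s6) ✓  (c4,s3) ✓  (c4,s4) ✗  (c4,s5) ✓  (c4,s6) ✓  (c4,s7) ✓  (c5,s4) ✓  (c5,s5) ✓  (c6,s2) ✓  (c6,s6) ✓  (c7,s1) ✓  (c7,s3) ✓  (c7,s4) ✓  (c7,s5) ✓  (c7,s7) ✓
Counterexamples (restrictor pairs failing the scope): 1.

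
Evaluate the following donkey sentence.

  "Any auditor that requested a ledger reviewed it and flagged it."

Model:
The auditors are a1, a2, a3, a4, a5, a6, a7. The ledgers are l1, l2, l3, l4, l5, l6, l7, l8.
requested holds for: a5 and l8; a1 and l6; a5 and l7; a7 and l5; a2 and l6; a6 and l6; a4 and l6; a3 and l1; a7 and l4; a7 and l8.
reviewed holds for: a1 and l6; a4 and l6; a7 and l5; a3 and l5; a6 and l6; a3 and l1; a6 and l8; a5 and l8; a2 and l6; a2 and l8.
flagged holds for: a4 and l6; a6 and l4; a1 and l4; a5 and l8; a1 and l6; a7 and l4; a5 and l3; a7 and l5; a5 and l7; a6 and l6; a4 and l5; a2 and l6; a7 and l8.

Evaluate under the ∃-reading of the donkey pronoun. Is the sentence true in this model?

"it" takes "a ledger" as antecedent — a donkey pronoun bound across the clause boundary.
Weak reading: every auditor a with some requested-ledger has at least one requested-ledger l such that reviewed(a,l) ∧ flagged(a,l).
Per auditor: a1:✓  a2:✓  a3:✗  a4:✓  a5:✓  a6:✓  a7:✓
a3 has no witness among its requested-ledgers.

False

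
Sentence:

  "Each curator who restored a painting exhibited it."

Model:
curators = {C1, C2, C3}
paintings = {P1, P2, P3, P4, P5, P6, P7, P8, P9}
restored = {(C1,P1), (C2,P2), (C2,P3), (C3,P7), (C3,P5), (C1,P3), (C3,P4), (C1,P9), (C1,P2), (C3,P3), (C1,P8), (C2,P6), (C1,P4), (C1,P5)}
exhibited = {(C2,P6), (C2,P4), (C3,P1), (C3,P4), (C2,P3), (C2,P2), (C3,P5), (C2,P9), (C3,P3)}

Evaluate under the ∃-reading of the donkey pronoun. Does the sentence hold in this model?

"it" takes "a painting" as antecedent — a donkey pronoun bound across the clause boundary.
Weak reading: every curator c with some restored-painting has at least one restored-painting p such that exhibited(c,p).
Per curator: C1:✗  C2:✓  C3:✓
C1 has no witness among its restored-paintings.

False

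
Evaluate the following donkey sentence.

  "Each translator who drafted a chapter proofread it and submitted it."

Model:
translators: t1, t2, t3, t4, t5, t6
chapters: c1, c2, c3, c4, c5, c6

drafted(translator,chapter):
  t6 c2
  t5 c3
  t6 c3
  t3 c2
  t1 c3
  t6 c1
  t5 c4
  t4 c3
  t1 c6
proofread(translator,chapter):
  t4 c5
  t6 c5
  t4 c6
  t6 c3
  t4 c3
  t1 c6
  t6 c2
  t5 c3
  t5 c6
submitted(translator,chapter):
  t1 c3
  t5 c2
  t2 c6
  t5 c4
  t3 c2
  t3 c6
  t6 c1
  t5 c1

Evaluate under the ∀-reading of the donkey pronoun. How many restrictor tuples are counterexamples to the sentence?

9

"it" takes "a chapter" as antecedent — a donkey pronoun bound across the clause boundary.
Strong reading: for every (t,c) with drafted(t,c), proofread(t,c) ∧ submitted(t,c).
Restrictor pairs: (t1,c3) ✗  (t1,c6) ✗  (t3,c2) ✗  (t4,c3) ✗  (t5,c3) ✗  (t5,c4) ✗  (t6,c1) ✗  (t6,c2) ✗  (t6,c3) ✗
Counterexamples (restrictor pairs failing the scope): 9.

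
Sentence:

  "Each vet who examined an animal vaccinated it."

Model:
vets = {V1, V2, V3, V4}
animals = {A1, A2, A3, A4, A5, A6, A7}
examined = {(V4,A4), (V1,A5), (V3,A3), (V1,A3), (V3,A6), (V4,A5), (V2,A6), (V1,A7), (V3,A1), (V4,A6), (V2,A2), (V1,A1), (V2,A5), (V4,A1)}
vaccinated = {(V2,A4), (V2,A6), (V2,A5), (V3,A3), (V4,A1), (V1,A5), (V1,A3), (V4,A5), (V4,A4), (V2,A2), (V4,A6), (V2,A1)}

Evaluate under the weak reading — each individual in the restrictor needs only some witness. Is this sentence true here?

"it" takes "an animal" as antecedent — a donkey pronoun bound across the clause boundary.
Weak reading: every vet v with some examined-animal has at least one examined-animal a such that vaccinated(v,a).
Per vet: V1:✓  V2:✓  V3:✓  V4:✓
Every vet in the restrictor has a witness.

True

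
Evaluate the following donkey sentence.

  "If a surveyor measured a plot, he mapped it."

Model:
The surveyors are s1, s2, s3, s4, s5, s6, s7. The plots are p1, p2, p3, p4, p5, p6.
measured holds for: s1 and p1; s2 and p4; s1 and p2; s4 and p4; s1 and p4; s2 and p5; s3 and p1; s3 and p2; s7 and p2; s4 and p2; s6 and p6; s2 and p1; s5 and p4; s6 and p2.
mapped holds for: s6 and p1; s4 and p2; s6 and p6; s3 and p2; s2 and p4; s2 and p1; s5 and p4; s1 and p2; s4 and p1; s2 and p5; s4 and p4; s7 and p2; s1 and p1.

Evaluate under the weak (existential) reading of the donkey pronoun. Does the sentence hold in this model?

True

"it" takes "a plot" as antecedent — a donkey pronoun bound across the clause boundary.
Weak reading: every surveyor s with some measured-plot has at least one measured-plot p such that mapped(s,p).
Per surveyor: s1:✓  s2:✓  s3:✓  s4:✓  s5:✓  s6:✓  s7:✓
Every surveyor in the restrictor has a witness.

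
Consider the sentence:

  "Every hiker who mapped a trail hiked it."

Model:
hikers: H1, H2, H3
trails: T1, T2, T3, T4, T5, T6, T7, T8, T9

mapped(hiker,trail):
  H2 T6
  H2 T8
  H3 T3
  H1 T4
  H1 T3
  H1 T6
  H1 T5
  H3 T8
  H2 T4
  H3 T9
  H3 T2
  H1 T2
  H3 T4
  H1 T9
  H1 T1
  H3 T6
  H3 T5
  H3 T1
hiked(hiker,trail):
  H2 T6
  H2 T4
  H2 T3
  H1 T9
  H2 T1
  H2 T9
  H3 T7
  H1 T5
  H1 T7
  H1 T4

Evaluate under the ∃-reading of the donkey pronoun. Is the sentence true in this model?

"it" takes "a trail" as antecedent — a donkey pronoun bound across the clause boundary.
Weak reading: every hiker h with some mapped-trail has at least one mapped-trail t such that hiked(h,t).
Per hiker: H1:✓  H2:✓  H3:✗
H3 has no witness among its mapped-trails.

False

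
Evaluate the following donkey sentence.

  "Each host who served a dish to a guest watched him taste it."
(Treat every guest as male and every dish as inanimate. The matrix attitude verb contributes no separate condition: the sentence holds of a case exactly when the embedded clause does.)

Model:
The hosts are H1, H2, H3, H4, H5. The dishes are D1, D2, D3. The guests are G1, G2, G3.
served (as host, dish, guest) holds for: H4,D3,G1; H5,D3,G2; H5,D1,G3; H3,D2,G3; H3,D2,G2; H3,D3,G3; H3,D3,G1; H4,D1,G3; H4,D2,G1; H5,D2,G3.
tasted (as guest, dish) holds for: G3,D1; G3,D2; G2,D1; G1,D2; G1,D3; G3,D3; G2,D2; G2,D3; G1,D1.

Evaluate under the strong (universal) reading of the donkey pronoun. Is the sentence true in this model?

"him" takes "a guest" as antecedent and "it" takes "a dish"; both are donkey pronouns co-varying with the restrictor.
Strong reading: for every (h,d,g) with served(h,d,g), tasted(g,d).
Restrictor triples: (H3,D2,G2)→tasted(G2,D2) ✓  (H3,D2,G3)→tasted(G3,D2) ✓  (H3,D3,G1)→tasted(G1,D3) ✓  (H3,D3,G3)→tasted(G3,D3) ✓  (H4,D1,G3)→tasted(G3,D1) ✓  (H4,D2,G1)→tasted(G1,D2) ✓  (H4,D3,G1)→tasted(G1,D3) ✓  (H5,D1,G3)→tasted(G3,D1) ✓  (H5,D2,G3)→tasted(G3,D2) ✓  (H5,D3,G2)→tasted(G2,D3) ✓
Every restrictor triple satisfies the scope.

True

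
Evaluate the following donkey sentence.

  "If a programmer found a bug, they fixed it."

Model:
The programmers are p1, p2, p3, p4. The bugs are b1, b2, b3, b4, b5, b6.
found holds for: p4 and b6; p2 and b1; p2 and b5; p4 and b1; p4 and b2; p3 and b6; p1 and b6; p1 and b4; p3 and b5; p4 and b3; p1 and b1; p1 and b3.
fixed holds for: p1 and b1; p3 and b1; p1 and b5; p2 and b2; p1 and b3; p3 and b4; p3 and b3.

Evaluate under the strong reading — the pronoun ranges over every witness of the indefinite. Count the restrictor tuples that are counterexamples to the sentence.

10

"it" takes "a bug" as antecedent — a donkey pronoun bound across the clause boundary.
Strong reading: for every (p,b) with found(p,b), fixed(p,b).
Restrictor pairs: (p1,b1) ✓  (p1,b3) ✓  (p1,b4) ✗  (p1,b6) ✗  (p2,b1) ✗  (p2,b5) ✗  (p3,b5) ✗  (p3,b6) ✗  (p4,b1) ✗  (p4,b2) ✗  (p4,b3) ✗  (p4,b6) ✗
Counterexamples (restrictor pairs failing the scope): 10.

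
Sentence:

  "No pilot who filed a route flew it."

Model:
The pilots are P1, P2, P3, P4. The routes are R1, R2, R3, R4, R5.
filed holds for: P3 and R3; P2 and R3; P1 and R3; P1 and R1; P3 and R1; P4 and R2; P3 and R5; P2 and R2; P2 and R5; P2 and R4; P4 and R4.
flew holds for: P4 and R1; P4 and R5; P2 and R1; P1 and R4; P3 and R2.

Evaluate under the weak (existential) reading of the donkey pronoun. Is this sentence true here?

"it" takes "a route" as antecedent — a donkey pronoun bound across the clause boundary.
Truth condition: for no (p,r) with filed(p,r) does flew(p,r) hold.
Restrictor pairs — does the scope hold? (P1,R1):fails  (P1,R3):fails  (P2,R2):fails  (P2,R3):fails  (P2,R4):fails  (P2,R5):fails  (P3,R1):fails  (P3,R3):fails  (P3,R5):fails  (P4,R2):fails  (P4,R4):fails
Scope holds for no restrictor pair, so the sentence is true.

True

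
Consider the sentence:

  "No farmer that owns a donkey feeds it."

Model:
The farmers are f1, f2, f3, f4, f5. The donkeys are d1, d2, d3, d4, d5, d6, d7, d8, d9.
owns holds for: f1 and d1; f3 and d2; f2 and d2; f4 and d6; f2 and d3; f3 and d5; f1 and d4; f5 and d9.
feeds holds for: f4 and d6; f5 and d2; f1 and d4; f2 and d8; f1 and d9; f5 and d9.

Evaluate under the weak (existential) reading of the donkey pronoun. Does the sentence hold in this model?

False

"it" takes "a donkey" as antecedent — a donkey pronoun bound across the clause boundary.
Truth condition: for no (f,d) with owns(f,d) does feeds(f,d) hold.
Restrictor pairs — does the scope hold? (f1,d1):fails  (f1,d4):holds  (f2,d2):fails  (f2,d3):fails  (f3,d2):fails  (f3,d5):fails  (f4,d6):holds  (f5,d9):holds
Scope holds for 3 pair(s), so the sentence is false.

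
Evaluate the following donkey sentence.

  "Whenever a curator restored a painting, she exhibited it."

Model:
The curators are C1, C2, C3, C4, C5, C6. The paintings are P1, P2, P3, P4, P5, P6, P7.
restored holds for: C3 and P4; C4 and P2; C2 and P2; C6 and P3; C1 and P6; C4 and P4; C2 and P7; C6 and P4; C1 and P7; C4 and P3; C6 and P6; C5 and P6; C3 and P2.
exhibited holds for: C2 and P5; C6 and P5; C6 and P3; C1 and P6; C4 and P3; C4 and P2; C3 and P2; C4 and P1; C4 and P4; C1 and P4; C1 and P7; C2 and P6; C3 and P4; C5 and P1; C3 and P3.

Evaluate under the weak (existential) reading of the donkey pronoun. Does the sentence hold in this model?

False

"it" takes "a painting" as antecedent — a donkey pronoun bound across the clause boundary.
Weak reading: every curator c with some restored-painting has at least one restored-painting p such that exhibited(c,p).
Per curator: C1:✓  C2:✗  C3:✓  C4:✓  C5:✗  C6:✓
C2 has no witness among its restored-paintings.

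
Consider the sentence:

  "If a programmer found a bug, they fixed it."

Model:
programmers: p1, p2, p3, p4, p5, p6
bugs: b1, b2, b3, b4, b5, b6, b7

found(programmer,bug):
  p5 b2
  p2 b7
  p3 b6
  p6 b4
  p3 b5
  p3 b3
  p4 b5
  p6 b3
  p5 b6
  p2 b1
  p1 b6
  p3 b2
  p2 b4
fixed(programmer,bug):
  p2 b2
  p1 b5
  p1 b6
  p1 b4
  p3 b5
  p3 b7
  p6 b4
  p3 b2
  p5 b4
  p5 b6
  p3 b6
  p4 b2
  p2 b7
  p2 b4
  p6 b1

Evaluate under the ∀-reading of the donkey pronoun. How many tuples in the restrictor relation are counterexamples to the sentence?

"it" takes "a bug" as antecedent — a donkey pronoun bound across the clause boundary.
Strong reading: for every (p,b) with found(p,b), fixed(p,b).
Restrictor pairs: (p1,b6) ✓  (p2,b1) ✗  (p2,b4) ✓  (p2,b7) ✓  (p3,b2) ✓  (p3,b3) ✗  (p3,b5) ✓  (p3,b6) ✓  (p4,b5) ✗  (p5,b2) ✗  (p5,b6) ✓  (p6,b3) ✗  (p6,b4) ✓
Counterexamples (restrictor pairs failing the scope): 5.

5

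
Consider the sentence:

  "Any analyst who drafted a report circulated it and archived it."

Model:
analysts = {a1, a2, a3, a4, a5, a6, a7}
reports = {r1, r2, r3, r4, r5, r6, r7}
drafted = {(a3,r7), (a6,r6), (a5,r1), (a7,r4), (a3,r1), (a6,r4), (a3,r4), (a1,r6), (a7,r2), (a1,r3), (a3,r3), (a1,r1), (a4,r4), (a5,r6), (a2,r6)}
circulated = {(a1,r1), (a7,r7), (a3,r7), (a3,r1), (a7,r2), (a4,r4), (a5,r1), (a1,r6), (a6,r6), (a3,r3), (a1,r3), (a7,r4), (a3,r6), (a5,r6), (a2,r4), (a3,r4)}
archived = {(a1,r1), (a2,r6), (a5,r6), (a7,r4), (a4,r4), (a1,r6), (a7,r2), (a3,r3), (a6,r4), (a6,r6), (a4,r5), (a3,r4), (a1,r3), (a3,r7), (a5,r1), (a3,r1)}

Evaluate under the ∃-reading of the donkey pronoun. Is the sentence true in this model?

False

"it" takes "a report" as antecedent — a donkey pronoun bound across the clause boundary.
Weak reading: every analyst a with some drafted-report has at least one drafted-report r such that circulated(a,r) ∧ archived(a,r).
Per analyst: a1:✓  a2:✗  a3:✓  a4:✓  a5:✓  a6:✓  a7:✓
a2 has no witness among its drafted-reports.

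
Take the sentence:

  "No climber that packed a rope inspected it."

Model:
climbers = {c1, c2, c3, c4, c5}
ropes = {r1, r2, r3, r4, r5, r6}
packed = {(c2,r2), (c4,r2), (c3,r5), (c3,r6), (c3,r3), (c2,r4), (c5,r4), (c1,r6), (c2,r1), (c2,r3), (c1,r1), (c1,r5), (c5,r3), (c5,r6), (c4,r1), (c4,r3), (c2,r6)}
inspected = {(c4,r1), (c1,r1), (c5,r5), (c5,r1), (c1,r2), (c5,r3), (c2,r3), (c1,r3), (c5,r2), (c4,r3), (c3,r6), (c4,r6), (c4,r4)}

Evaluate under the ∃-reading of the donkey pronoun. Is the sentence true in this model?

False

"it" takes "a rope" as antecedent — a donkey pronoun bound across the clause boundary.
Truth condition: for no (c,r) with packed(c,r) does inspected(c,r) hold.
Restrictor pairs — does the scope hold? (c1,r1):holds  (c1,r5):fails  (c1,r6):fails  (c2,r1):fails  (c2,r2):fails  (c2,r3):holds  (c2,r4):fails  (c2,r6):fails  (c3,r3):fails  (c3,r5):fails  (c3,r6):holds  (c4,r1):holds  (c4,r2):fails  (c4,r3):holds  (c5,r3):holds  (c5,r4):fails  (c5,r6):fails
Scope holds for 6 pair(s), so the sentence is false.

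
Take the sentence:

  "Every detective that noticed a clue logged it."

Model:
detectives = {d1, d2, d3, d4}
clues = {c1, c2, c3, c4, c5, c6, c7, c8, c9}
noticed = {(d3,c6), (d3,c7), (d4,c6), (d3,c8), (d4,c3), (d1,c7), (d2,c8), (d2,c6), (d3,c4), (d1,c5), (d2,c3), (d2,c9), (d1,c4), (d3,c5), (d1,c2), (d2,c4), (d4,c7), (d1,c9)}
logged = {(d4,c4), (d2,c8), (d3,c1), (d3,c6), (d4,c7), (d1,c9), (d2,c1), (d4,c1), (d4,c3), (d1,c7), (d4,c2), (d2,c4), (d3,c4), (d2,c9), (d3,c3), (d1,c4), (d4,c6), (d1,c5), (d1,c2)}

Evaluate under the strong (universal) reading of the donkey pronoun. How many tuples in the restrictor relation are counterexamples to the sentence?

"it" takes "a clue" as antecedent — a donkey pronoun bound across the clause boundary.
Strong reading: for every (d,c) with noticed(d,c), logged(d,c).
Restrictor pairs: (d1,c2) ✓  (d1,c4) ✓  (d1,c5) ✓  (d1,c7) ✓  (d1,c9) ✓  (d2,c3) ✗  (d2,c4) ✓  (d2,c6) ✗  (d2,c8) ✓  (d2,c9) ✓  (d3,c4) ✓  (d3,c5) ✗  (d3,c6) ✓  (d3,c7) ✗  (d3,c8) ✗  (d4,c3) ✓  (d4,c6) ✓  (d4,c7) ✓
Counterexamples (restrictor pairs failing the scope): 5.

5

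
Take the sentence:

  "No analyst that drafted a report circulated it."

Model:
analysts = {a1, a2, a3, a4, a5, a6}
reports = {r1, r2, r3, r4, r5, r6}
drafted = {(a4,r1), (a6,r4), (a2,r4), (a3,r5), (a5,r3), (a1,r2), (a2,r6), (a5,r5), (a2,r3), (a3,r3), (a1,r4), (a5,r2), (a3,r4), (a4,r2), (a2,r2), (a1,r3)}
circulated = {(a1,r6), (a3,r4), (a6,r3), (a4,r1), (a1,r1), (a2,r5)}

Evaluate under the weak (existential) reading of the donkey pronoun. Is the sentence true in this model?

"it" takes "a report" as antecedent — a donkey pronoun bound across the clause boundary.
Truth condition: for no (a,r) with drafted(a,r) does circulated(a,r) hold.
Restrictor pairs — does the scope hold? (a1,r2):fails  (a1,r3):fails  (a1,r4):fails  (a2,r2):fails  (a2,r3):fails  (a2,r4):fails  (a2,r6):fails  (a3,r3):fails  (a3,r4):holds  (a3,r5):fails  (a4,r1):holds  (a4,r2):fails  (a5,r2):fails  (a5,r3):fails  (a5,r5):fails  (a6,r4):fails
Scope holds for 2 pair(s), so the sentence is false.

False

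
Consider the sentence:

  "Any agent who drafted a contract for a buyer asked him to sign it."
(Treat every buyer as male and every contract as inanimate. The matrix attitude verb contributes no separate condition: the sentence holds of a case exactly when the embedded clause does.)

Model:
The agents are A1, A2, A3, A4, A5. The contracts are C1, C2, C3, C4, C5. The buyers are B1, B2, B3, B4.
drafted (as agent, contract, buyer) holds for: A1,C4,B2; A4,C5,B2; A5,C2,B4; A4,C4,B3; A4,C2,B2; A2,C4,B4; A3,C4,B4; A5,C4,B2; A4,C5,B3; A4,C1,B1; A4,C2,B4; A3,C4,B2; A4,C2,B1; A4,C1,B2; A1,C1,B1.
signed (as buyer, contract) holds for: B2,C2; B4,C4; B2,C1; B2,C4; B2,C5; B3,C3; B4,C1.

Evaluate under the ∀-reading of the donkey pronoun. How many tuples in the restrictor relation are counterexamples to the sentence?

"him" takes "a buyer" as antecedent and "it" takes "a contract"; both are donkey pronouns co-varying with the restrictor.
Strong reading: for every (a,c,b) with drafted(a,c,b), signed(b,c).
Restrictor triples: (A1,C1,B1)→signed(B1,C1) ✗  (A1,C4,B2)→signed(B2,C4) ✓  (A2,C4,B4)→signed(B4,C4) ✓  (A3,C4,B2)→signed(B2,C4) ✓  (A3,C4,B4)→signed(B4,C4) ✓  (A4,C1,B1)→signed(B1,C1) ✗  (A4,C1,B2)→signed(B2,C1) ✓  (A4,C2,B1)→signed(B1,C2) ✗  (A4,C2,B2)→signed(B2,C2) ✓  (A4,C2,B4)→signed(B4,C2) ✗  (A4,C4,B3)→signed(B3,C4) ✗  (A4,C5,B2)→signed(B2,C5) ✓  (A4,C5,B3)→signed(B3,C5) ✗  (A5,C2,B4)→signed(B4,C2) ✗  (A5,C4,B2)→signed(B2,C4) ✓
Counterexamples (restrictor triples failing the scope): 7.

7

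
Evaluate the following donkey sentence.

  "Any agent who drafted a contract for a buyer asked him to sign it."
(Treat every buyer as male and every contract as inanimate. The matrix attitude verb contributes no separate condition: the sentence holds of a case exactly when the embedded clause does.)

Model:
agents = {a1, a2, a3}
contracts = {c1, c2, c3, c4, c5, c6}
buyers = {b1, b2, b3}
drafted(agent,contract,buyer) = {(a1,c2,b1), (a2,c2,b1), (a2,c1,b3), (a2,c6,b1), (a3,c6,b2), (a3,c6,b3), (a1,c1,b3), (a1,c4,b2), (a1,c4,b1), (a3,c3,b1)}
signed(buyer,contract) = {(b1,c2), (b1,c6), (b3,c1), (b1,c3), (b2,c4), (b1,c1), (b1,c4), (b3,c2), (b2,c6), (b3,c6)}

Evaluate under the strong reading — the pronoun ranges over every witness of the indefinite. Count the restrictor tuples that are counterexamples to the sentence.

0

"him" takes "a buyer" as antecedent and "it" takes "a contract"; both are donkey pronouns co-varying with the restrictor.
Strong reading: for every (a,c,b) with drafted(a,c,b), signed(b,c).
Restrictor triples: (a1,c1,b3)→signed(b3,c1) ✓  (a1,c2,b1)→signed(b1,c2) ✓  (a1,c4,b1)→signed(b1,c4) ✓  (a1,c4,b2)→signed(b2,c4) ✓  (a2,c1,b3)→signed(b3,c1) ✓  (a2,c2,b1)→signed(b1,c2) ✓  (a2,c6,b1)→signed(b1,c6) ✓  (a3,c3,b1)→signed(b1,c3) ✓  (a3,c6,b2)→signed(b2,c6) ✓  (a3,c6,b3)→signed(b3,c6) ✓
Counterexamples (restrictor triples failing the scope): 0.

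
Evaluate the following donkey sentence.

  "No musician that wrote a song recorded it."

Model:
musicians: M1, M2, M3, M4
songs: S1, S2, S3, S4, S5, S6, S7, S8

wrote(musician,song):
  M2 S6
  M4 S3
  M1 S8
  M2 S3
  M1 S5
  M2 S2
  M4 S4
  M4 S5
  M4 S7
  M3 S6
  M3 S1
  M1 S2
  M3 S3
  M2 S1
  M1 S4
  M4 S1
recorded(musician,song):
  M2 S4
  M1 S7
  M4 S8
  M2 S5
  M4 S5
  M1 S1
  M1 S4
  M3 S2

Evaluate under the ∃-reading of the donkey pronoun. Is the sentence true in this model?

"it" takes "a song" as antecedent — a donkey pronoun bound across the clause boundary.
Truth condition: for no (m,s) with wrote(m,s) does recorded(m,s) hold.
Restrictor pairs — does the scope hold? (M1,S2):fails  (M1,S4):holds  (M1,S5):fails  (M1,S8):fails  (M2,S1):fails  (M2,S2):fails  (M2,S3):fails  (M2,S6):fails  (M3,S1):fails  (M3,S3):fails  (M3,S6):fails  (M4,S1):fails  (M4,S3):fails  (M4,S4):fails  (M4,S5):holds  (M4,S7):fails
Scope holds for 2 pair(s), so the sentence is false.

False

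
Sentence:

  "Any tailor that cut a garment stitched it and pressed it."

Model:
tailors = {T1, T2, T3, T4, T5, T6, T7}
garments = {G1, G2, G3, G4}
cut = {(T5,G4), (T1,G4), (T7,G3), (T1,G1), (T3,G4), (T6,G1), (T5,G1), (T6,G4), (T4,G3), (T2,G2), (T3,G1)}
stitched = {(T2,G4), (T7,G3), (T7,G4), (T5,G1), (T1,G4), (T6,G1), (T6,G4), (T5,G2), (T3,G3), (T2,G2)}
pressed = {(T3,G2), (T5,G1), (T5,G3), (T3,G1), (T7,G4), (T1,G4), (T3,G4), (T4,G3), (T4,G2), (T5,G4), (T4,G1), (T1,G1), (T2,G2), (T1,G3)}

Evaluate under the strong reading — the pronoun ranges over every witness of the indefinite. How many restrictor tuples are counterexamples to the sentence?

8

"it" takes "a garment" as antecedent — a donkey pronoun bound across the clause boundary.
Strong reading: for every (t,g) with cut(t,g), stitched(t,g) ∧ pressed(t,g).
Restrictor pairs: (T1,G1) ✗  (T1,G4) ✓  (T2,G2) ✓  (T3,G1) ✗  (T3,G4) ✗  (T4,G3) ✗  (T5,G1) ✓  (T5,G4) ✗  (T6,G1) ✗  (T6,G4) ✗  (T7,G3) ✗
Counterexamples (restrictor pairs failing the scope): 8.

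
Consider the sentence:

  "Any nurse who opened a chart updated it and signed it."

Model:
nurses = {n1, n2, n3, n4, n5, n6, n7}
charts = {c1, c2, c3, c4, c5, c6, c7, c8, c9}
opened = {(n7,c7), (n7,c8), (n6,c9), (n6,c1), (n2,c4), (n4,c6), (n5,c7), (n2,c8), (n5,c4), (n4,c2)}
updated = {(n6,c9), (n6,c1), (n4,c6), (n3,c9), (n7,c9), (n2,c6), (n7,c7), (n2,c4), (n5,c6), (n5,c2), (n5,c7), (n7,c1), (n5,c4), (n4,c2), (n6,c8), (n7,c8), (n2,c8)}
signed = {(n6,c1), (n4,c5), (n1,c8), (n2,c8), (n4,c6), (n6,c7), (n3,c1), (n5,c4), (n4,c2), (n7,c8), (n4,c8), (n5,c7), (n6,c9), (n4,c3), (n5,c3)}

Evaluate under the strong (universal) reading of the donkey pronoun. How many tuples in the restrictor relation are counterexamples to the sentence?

"it" takes "a chart" as antecedent — a donkey pronoun bound across the clause boundary.
Strong reading: for every (n,c) with opened(n,c), updated(n,c) ∧ signed(n,c).
Restrictor pairs: (n2,c4) ✗  (n2,c8) ✓  (n4,c2) ✓  (n4,c6) ✓  (n5,c4) ✓  (n5,c7) ✓  (n6,c1) ✓  (n6,c9) ✓  (n7,c7) ✗  (n7,c8) ✓
Counterexamples (restrictor pairs failing the scope): 2.

2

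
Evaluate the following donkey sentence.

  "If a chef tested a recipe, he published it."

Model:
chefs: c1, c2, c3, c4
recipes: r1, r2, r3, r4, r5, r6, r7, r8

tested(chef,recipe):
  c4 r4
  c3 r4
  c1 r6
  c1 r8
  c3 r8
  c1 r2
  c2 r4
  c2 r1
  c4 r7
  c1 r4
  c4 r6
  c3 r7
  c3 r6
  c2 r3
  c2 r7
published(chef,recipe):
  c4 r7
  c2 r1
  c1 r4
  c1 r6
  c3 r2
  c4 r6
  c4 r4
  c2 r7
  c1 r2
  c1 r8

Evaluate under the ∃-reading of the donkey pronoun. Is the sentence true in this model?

False

"it" takes "a recipe" as antecedent — a donkey pronoun bound across the clause boundary.
Weak reading: every chef c with some tested-recipe has at least one tested-recipe r such that published(c,r).
Per chef: c1:✓  c2:✓  c3:✗  c4:✓
c3 has no witness among its tested-recipes.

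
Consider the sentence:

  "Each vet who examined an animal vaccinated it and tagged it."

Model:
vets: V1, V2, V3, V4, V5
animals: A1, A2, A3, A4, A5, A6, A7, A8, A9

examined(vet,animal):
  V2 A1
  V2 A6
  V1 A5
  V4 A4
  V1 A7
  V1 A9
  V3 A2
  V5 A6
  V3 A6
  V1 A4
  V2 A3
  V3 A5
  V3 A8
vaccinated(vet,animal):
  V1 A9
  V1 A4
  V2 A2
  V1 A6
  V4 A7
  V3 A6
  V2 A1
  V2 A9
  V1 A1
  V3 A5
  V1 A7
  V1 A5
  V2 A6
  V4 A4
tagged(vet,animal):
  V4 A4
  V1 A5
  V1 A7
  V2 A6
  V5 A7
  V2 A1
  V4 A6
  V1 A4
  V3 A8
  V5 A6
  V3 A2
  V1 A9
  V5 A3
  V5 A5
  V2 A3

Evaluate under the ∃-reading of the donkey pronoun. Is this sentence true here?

False

"it" takes "an animal" as antecedent — a donkey pronoun bound across the clause boundary.
Weak reading: every vet v with some examined-animal has at least one examined-animal a such that vaccinated(v,a) ∧ tagged(v,a).
Per vet: V1:✓  V2:✓  V3:✗  V4:✓  V5:✗
V3 has no witness among its examined-animals.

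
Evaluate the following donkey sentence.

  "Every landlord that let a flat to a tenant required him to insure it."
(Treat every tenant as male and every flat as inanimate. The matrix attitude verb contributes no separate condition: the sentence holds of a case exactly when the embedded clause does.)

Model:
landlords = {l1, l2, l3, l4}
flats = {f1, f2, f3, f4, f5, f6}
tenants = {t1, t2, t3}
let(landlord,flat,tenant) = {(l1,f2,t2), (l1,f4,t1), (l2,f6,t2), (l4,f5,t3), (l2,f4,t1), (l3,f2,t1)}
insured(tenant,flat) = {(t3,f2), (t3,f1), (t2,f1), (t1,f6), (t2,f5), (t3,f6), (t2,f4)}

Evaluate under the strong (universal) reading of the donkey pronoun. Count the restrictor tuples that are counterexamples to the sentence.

"him" takes "a tenant" as antecedent and "it" takes "a flat"; both are donkey pronouns co-varying with the restrictor.
Strong reading: for every (l,f,t) with let(l,f,t), insured(t,f).
Restrictor triples: (l1,f2,t2)→insured(t2,f2) ✗  (l1,f4,t1)→insured(t1,f4) ✗  (l2,f4,t1)→insured(t1,f4) ✗  (l2,f6,t2)→insured(t2,f6) ✗  (l3,f2,t1)→insured(t1,f2) ✗  (l4,f5,t3)→insured(t3,f5) ✗
Counterexamples (restrictor triples failing the scope): 6.

6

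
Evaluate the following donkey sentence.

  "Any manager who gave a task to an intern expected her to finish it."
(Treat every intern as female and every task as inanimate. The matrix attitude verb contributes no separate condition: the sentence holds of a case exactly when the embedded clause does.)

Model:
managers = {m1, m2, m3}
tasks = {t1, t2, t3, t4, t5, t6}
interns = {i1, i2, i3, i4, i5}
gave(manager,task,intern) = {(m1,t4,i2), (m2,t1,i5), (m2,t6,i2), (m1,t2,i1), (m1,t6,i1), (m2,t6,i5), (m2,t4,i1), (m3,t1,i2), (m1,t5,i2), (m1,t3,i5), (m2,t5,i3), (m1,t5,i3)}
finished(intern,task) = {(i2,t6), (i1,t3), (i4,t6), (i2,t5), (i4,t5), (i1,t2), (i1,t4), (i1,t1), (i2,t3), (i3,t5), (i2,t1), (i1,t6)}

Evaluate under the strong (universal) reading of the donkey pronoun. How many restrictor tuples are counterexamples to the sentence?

"her" takes "an intern" as antecedent and "it" takes "a task"; both are donkey pronouns co-varying with the restrictor.
Strong reading: for every (m,t,i) with gave(m,t,i), finished(i,t).
Restrictor triples: (m1,t2,i1)→finished(i1,t2) ✓  (m1,t3,i5)→finished(i5,t3) ✗  (m1,t4,i2)→finished(i2,t4) ✗  (m1,t5,i2)→finished(i2,t5) ✓  (m1,t5,i3)→finished(i3,t5) ✓  (m1,t6,i1)→finished(i1,t6) ✓  (m2,t1,i5)→finished(i5,t1) ✗  (m2,t4,i1)→finished(i1,t4) ✓  (m2,t5,i3)→finished(i3,t5) ✓  (m2,t6,i2)→finished(i2,t6) ✓  (m2,t6,i5)→finished(i5,t6) ✗  (m3,t1,i2)→finished(i2,t1) ✓
Counterexamples (restrictor triples failing the scope): 4.

4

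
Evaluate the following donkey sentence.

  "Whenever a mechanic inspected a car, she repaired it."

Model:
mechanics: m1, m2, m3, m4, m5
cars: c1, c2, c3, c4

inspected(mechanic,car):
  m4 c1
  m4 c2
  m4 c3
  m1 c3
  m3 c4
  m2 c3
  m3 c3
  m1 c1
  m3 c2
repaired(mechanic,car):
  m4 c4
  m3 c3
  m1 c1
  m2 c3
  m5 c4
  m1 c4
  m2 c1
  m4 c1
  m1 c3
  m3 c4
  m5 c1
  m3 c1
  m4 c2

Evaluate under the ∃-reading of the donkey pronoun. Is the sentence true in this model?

True

"it" takes "a car" as antecedent — a donkey pronoun bound across the clause boundary.
Weak reading: every mechanic m with some inspected-car has at least one inspected-car c such that repaired(m,c).
Per mechanic: m1:✓  m2:✓  m3:✓  m4:✓
Every mechanic in the restrictor has a witness.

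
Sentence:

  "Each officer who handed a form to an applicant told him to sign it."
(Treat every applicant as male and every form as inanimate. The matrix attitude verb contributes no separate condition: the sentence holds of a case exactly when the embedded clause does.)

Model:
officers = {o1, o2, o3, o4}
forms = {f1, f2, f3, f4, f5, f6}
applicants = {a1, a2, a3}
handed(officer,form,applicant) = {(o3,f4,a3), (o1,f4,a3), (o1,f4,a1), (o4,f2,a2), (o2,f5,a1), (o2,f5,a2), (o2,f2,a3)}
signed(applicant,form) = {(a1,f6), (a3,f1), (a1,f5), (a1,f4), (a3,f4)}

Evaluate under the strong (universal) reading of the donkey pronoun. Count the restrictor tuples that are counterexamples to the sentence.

3

"him" takes "an applicant" as antecedent and "it" takes "a form"; both are donkey pronouns co-varying with the restrictor.
Strong reading: for every (o,f,a) with handed(o,f,a), signed(a,f).
Restrictor triples: (o1,f4,a1)→signed(a1,f4) ✓  (o1,f4,a3)→signed(a3,f4) ✓  (o2,f2,a3)→signed(a3,f2) ✗  (o2,f5,a1)→signed(a1,f5) ✓  (o2,f5,a2)→signed(a2,f5) ✗  (o3,f4,a3)→signed(a3,f4) ✓  (o4,f2,a2)→signed(a2,f2) ✗
Counterexamples (restrictor triples failing the scope): 3.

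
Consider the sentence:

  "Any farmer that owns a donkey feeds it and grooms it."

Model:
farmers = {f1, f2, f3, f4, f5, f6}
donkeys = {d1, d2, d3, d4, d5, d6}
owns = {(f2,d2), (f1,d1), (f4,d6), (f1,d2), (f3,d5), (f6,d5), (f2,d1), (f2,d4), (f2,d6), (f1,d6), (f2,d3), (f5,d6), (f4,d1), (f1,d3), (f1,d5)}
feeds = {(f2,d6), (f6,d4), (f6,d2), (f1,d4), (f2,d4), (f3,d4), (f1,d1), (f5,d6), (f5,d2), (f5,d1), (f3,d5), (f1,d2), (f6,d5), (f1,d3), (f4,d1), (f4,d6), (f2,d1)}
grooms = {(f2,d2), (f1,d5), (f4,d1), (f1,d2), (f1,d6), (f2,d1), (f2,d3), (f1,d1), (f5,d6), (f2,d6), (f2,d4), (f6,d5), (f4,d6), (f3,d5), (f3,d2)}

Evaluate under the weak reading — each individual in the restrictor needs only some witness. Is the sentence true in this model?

"it" takes "a donkey" as antecedent — a donkey pronoun bound across the clause boundary.
Weak reading: every farmer f with some owns-donkey has at least one owns-donkey d such that feeds(f,d) ∧ grooms(f,d).
Per farmer: f1:✓  f2:✓  f3:✓  f4:✓  f5:✓  f6:✓
Every farmer in the restrictor has a witness.

True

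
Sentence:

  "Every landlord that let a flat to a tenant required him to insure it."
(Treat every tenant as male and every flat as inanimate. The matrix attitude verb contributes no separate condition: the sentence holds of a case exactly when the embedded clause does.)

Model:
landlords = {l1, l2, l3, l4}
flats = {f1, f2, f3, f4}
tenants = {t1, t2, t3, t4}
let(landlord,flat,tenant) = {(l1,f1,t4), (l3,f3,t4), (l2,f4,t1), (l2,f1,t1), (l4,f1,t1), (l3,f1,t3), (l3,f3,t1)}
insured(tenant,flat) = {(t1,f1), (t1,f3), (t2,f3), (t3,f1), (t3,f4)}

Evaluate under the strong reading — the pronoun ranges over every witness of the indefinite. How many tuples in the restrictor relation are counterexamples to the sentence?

"him" takes "a tenant" as antecedent and "it" takes "a flat"; both are donkey pronouns co-varying with the restrictor.
Strong reading: for every (l,f,t) with let(l,f,t), insured(t,f).
Restrictor triples: (l1,f1,t4)→insured(t4,f1) ✗  (l2,f1,t1)→insured(t1,f1) ✓  (l2,f4,t1)→insured(t1,f4) ✗  (l3,f1,t3)→insured(t3,f1) ✓  (l3,f3,t1)→insured(t1,f3) ✓  (l3,f3,t4)→insured(t4,f3) ✗  (l4,f1,t1)→insured(t1,f1) ✓
Counterexamples (restrictor triples failing the scope): 3.

3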